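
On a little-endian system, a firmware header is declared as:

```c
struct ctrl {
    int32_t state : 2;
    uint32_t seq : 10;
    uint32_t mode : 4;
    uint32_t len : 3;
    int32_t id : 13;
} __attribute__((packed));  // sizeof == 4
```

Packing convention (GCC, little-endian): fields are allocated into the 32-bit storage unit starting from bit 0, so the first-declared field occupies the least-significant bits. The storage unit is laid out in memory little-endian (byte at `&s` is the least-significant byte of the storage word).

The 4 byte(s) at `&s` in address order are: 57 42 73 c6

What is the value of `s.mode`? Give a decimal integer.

4

[0]=0x57 [1]=0x42 [2]=0x73 [3]=0xc6 (little-endian) → word 0xc6734257
state [0+:2] = (word>>0) & 0x3 = 3
seq [2+:10] = (word>>2) & 0x3ff = 149
mode [12+:4] = (word>>12) & 0xf = 4  ←
len [16+:3] = (word>>16) & 0x7 = 3
id [19+:13] = (word>>19) & 0x1fff = 6350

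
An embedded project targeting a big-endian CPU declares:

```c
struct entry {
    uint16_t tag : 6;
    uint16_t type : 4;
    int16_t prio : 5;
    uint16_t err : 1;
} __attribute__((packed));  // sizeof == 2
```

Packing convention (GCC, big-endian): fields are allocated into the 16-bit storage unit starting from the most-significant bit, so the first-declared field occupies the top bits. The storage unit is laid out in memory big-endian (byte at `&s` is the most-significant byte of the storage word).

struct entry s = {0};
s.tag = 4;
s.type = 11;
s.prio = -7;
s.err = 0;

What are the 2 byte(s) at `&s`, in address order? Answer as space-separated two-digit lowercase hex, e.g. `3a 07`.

tag:6 = 4 → 0x4 << 10 → word 0x1000
type:4 = 11 → 0xb << 6 → word 0x12c0
prio:5 = -7 → 0x19 << 1 → word 0x12f2
err:1 = 0 → 0x0 << 0 → word 0x12f2
word = 0x12f2 → big-endian bytes:
  [0]=0x12  [1]=0xf2

12 f2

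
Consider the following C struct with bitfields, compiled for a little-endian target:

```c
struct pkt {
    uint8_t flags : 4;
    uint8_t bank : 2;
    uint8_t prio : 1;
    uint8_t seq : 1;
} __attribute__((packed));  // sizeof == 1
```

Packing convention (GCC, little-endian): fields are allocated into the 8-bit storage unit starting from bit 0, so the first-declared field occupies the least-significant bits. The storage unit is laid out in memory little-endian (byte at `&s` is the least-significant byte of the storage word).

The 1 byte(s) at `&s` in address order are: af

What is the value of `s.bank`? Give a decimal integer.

[0]=0xaf (little-endian) → word 0xaf
flags:4 @ bit 0 → (0xaf>>0)&0xf = 0xf
bank:2 @ bit 4 → (0xaf>>4)&0x3 = 0x2  ←
prio:1 @ bit 6 → (0xaf>>6)&0x1 = 0x0
seq:1 @ bit 7 → (0xaf>>7)&0x1 = 0x1

2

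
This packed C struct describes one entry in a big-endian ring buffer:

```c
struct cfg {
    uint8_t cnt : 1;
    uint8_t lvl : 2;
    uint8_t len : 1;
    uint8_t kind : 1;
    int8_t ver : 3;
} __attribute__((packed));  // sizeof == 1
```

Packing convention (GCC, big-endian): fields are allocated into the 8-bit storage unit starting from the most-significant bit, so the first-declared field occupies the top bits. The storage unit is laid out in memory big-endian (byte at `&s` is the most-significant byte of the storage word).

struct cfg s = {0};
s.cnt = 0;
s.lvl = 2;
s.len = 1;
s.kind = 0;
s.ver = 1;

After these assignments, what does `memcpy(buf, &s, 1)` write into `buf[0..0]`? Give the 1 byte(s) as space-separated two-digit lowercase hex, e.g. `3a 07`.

51

cnt:1 = 0 → 0x0 << 7 → word 0x00
lvl:2 = 2 → 0x2 << 5 → word 0x40
len:1 = 1 → 0x1 << 4 → word 0x50
kind:1 = 0 → 0x0 << 3 → word 0x50
ver:3 = 1 → 0x1 << 0 → word 0x51
word = 0x51 → big-endian bytes:
  [0]=0x51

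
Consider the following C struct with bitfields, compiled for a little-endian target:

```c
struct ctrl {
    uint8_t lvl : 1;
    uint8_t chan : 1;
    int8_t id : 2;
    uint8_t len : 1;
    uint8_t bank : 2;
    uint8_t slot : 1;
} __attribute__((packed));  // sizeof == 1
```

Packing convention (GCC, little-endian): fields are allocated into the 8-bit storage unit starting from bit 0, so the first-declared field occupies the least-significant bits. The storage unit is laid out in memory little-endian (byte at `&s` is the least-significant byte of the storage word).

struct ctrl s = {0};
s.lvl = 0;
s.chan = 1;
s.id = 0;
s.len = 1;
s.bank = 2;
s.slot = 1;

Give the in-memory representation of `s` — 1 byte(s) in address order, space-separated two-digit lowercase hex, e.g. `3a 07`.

d2

lvl:1 = 0 → 0x0 << 0 → word 0x00
chan:1 = 1 → 0x1 << 1 → word 0x02
id:2 = 0 → 0x0 << 2 → word 0x02
len:1 = 1 → 0x1 << 4 → word 0x12
bank:2 = 2 → 0x2 << 5 → word 0x52
slot:1 = 1 → 0x1 << 7 → word 0xd2
word = 0xd2 → little-endian bytes:
  [0]=0xd2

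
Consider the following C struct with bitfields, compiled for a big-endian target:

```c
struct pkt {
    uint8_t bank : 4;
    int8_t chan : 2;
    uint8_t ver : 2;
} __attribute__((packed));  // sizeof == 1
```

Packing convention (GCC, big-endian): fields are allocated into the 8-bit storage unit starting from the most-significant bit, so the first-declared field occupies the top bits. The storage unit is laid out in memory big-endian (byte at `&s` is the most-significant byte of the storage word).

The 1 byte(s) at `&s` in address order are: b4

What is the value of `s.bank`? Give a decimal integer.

[0]=0xb4 (big-endian) → word 0xb4
bank [4+:4] = (word>>4) & 0xf = 11  ←
chan [2+:2] = (word>>2) & 0x3 = 1
ver [0+:2] = (word>>0) & 0x3 = 0

11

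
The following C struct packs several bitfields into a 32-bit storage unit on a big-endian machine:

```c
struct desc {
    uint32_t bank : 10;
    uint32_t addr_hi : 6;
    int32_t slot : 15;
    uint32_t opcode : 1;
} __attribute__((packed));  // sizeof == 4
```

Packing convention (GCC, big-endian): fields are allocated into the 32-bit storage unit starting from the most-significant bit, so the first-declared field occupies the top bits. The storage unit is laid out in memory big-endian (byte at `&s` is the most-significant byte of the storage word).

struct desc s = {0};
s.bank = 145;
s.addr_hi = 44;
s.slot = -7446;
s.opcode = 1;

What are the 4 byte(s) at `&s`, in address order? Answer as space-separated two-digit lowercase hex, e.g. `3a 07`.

[22+:10] bank=145 & 0x3ff = 0x91; word=0x24400000
[16+:6] addr_hi=44 & 0x3f = 0x2c; word=0x246c0000
[1+:15] slot=-7446 & 0x7fff = 0x62ea; word=0x246cc5d4
[0+:1] opcode=1 & 0x1 = 0x1; word=0x246cc5d5
word = 0x246cc5d5 → big-endian bytes:
  [0]=0x24  [1]=0x6c  [2]=0xc5  [3]=0xd5

24 6c c5 d5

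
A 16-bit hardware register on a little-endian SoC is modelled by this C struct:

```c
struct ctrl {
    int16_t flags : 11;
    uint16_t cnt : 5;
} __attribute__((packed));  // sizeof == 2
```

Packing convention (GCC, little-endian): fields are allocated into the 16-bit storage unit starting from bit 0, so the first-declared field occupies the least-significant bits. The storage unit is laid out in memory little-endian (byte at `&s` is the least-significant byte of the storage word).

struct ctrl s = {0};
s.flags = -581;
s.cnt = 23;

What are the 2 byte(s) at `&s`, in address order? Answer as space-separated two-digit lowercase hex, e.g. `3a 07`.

flags (11b) val=-581 bits=0x5bb at bit 0: 0x05bb
cnt (5b) val=23 bits=0x17 at bit 11: 0xbdbb
word = 0xbdbb → little-endian bytes:
  [0]=0xbb  [1]=0xbd

bb bd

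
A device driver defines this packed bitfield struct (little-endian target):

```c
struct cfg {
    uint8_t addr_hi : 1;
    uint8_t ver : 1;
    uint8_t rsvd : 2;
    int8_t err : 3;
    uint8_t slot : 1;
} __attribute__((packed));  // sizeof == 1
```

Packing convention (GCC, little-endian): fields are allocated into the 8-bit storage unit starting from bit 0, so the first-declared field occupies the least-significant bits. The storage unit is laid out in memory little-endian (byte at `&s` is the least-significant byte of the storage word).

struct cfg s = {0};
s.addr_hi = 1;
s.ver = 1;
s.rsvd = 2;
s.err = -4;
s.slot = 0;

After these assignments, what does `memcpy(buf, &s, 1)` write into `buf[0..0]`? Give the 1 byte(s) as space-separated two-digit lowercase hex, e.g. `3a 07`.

addr_hi:1 = 1 → 0x1 << 0 → word 0x01
ver:1 = 1 → 0x1 << 1 → word 0x03
rsvd:2 = 2 → 0x2 << 2 → word 0x0b
err:3 = -4 → 0x4 << 4 → word 0x4b
slot:1 = 0 → 0x0 << 7 → word 0x4b
word = 0x4b → little-endian bytes:
  [0]=0x4b

4b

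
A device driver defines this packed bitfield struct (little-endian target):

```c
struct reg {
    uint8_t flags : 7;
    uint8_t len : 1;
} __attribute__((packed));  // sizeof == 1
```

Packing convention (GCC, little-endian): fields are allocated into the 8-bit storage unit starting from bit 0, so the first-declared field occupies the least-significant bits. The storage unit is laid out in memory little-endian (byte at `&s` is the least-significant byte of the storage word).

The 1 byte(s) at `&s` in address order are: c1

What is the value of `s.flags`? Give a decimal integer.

[0]=0xc1 (little-endian) → word 0xc1
flags [0+:7] = (word>>0) & 0x7f = 65  ←
len [7+:1] = (word>>7) & 0x1 = 1

65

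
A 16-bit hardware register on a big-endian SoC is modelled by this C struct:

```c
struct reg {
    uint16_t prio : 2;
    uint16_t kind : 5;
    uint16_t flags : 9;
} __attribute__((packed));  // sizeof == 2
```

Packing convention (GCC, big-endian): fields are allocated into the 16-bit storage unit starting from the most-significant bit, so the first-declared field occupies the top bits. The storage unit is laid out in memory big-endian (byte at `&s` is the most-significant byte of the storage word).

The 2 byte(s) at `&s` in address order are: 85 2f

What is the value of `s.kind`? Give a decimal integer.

2

[0]=0x85 [1]=0x2f (big-endian) → word 0x852f
prio:2 @ bit 14 → (0x852f>>14)&0x3 = 0x2
kind:5 @ bit 9 → (0x852f>>9)&0x1f = 0x2  ←
flags:9 @ bit 0 → (0x852f>>0)&0x1ff = 0x12f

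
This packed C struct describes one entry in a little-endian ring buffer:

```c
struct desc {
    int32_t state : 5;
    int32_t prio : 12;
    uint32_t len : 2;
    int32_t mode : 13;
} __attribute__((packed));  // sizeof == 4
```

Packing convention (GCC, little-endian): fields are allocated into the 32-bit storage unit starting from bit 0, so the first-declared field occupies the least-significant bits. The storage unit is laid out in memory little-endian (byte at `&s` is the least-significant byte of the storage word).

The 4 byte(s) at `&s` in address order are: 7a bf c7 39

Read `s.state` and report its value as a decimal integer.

-6

[0]=0x7a [1]=0xbf [2]=0xc7 [3]=0x39 (little-endian) → word 0x39c7bf7a
state:5 @ bit 0 → (0x39c7bf7a>>0)&0x1f = 0x1a  ←
prio:12 @ bit 5 → (0x39c7bf7a>>5)&0xfff = 0xdfb
len:2 @ bit 17 → (0x39c7bf7a>>17)&0x3 = 0x3
mode:13 @ bit 19 → (0x39c7bf7a>>19)&0x1fff = 0x738
state signed 5b, MSB=1: 26 - 32 = -6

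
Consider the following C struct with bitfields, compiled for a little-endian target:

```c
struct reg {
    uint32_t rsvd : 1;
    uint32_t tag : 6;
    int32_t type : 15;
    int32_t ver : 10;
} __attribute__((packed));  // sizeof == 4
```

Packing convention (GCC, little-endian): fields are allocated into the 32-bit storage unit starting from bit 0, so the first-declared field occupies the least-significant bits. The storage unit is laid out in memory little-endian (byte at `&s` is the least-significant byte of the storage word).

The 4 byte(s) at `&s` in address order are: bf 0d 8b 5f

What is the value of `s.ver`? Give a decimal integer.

382

[0]=0xbf [1]=0x0d [2]=0x8b [3]=0x5f (little-endian) → word 0x5f8b0dbf
rsvd [0+:1] = (word>>0) & 0x1 = 1
tag [1+:6] = (word>>1) & 0x3f = 31
type [7+:15] = (word>>7) & 0x7fff = 5659
ver [22+:10] = (word>>22) & 0x3ff = 382  ←
ver signed 10b, MSB=0: value = 382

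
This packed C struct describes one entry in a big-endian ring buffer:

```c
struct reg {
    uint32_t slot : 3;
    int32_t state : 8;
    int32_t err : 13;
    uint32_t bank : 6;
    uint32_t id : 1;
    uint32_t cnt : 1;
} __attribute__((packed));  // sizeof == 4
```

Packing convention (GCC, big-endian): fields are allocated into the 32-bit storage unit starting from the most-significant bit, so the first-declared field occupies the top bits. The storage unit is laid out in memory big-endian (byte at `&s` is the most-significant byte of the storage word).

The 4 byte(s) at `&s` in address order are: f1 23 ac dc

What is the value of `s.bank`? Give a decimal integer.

[0]=0xf1 [1]=0x23 [2]=0xac [3]=0xdc (big-endian) → word 0xf123acdc
slot [29+:3] = (word>>29) & 0x7 = 7
state [21+:8] = (word>>21) & 0xff = 137
err [8+:13] = (word>>8) & 0x1fff = 940
bank [2+:6] = (word>>2) & 0x3f = 55  ←
id [1+:1] = (word>>1) & 0x1 = 0
cnt [0+:1] = (word>>0) & 0x1 = 0

55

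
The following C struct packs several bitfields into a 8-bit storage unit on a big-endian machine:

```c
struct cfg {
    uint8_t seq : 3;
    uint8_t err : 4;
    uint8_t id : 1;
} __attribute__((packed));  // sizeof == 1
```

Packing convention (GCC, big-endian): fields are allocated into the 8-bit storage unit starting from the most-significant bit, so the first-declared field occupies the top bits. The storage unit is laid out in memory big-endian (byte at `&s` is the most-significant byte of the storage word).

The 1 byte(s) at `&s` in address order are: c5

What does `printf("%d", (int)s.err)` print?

2

[0]=0xc5 (big-endian) → word 0xc5
seq [5+:3] = (word>>5) & 0x7 = 6
err [1+:4] = (word>>1) & 0xf = 2  ←
id [0+:1] = (word>>0) & 0x1 = 1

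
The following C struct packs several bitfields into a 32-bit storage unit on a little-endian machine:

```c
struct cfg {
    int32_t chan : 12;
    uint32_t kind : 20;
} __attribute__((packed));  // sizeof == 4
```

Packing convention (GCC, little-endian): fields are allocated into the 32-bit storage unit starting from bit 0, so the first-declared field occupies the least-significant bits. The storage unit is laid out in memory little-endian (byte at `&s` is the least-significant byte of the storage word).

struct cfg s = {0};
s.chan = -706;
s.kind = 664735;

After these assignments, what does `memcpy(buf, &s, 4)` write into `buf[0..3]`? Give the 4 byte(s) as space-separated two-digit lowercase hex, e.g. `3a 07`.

3e fd 49 a2

chan:12 = -706 → 0xd3e << 0 → word 0x00000d3e
kind:20 = 664735 → 0xa249f << 12 → word 0xa249fd3e
word = 0xa249fd3e → little-endian bytes:
  [0]=0x3e  [1]=0xfd  [2]=0x49  [3]=0xa2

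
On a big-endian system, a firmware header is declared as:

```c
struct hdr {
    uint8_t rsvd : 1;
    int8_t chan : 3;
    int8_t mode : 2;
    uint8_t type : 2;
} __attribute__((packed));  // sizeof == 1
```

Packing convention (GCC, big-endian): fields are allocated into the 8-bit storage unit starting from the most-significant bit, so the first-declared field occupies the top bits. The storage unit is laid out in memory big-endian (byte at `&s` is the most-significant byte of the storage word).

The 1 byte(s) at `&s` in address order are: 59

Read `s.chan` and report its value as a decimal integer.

-3

[0]=0x59 (big-endian) → word 0x59
rsvd [7+:1] = (word>>7) & 0x1 = 0
chan [4+:3] = (word>>4) & 0x7 = 5  ←
mode [2+:2] = (word>>2) & 0x3 = 2
type [0+:2] = (word>>0) & 0x3 = 1
chan signed 3b, MSB=1: 5 - 8 = -3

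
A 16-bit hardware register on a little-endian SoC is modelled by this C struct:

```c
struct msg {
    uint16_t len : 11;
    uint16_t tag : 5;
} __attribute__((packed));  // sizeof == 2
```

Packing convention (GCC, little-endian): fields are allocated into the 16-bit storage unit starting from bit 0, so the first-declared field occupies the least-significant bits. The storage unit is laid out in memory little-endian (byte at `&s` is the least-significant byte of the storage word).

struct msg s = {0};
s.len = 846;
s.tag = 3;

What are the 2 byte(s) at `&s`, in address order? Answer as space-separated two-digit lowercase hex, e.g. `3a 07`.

4e 1b

len (11b) val=846 bits=0x34e at bit 0: 0x034e
tag (5b) val=3 bits=0x3 at bit 11: 0x1b4e
word = 0x1b4e → little-endian bytes:
  [0]=0x4e  [1]=0x1b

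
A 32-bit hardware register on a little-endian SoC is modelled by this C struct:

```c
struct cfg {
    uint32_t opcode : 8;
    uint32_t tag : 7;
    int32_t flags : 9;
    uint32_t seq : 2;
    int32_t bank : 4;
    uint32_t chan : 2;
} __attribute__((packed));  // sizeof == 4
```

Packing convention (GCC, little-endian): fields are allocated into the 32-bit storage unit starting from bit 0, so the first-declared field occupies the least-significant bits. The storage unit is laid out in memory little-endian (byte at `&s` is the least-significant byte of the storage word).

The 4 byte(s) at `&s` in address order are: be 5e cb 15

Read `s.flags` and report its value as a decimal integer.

[0]=0xbe [1]=0x5e [2]=0xcb [3]=0x15 (little-endian) → word 0x15cb5ebe
opcode [0+:8] = (word>>0) & 0xff = 190
tag [8+:7] = (word>>8) & 0x7f = 94
flags [15+:9] = (word>>15) & 0x1ff = 406  ←
seq [24+:2] = (word>>24) & 0x3 = 1
bank [26+:4] = (word>>26) & 0xf = 5
chan [30+:2] = (word>>30) & 0x3 = 0
flags signed 9b, MSB=1: 406 - 512 = -106

-106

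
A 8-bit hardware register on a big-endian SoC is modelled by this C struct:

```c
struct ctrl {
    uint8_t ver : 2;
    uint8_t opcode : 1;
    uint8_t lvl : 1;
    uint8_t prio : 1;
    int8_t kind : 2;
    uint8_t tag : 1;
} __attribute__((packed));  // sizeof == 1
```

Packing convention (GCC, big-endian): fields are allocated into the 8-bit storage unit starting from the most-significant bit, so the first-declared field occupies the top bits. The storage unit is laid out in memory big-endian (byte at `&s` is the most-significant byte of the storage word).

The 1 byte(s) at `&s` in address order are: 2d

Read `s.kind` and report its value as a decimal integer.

[0]=0x2d (big-endian) → word 0x2d
ver:2 @ bit 6 → (0x2d>>6)&0x3 = 0x0
opcode:1 @ bit 5 → (0x2d>>5)&0x1 = 0x1
lvl:1 @ bit 4 → (0x2d>>4)&0x1 = 0x0
prio:1 @ bit 3 → (0x2d>>3)&0x1 = 0x1
kind:2 @ bit 1 → (0x2d>>1)&0x3 = 0x2  ←
tag:1 @ bit 0 → (0x2d>>0)&0x1 = 0x1
kind signed 2b, MSB=1: 2 - 4 = -2

-2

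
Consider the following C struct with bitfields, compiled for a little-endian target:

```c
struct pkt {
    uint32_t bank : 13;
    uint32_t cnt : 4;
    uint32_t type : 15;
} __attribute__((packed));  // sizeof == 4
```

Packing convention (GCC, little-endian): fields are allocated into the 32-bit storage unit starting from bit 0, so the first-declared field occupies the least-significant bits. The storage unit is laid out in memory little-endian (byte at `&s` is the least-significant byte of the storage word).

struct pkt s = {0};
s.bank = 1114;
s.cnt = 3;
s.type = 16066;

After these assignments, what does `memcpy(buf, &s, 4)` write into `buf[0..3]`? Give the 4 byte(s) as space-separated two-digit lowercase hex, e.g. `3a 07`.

bank:13 = 1114 → 0x45a << 0 → word 0x0000045a
cnt:4 = 3 → 0x3 << 13 → word 0x0000645a
type:15 = 16066 → 0x3ec2 << 17 → word 0x7d84645a
word = 0x7d84645a → little-endian bytes:
  [0]=0x5a  [1]=0x64  [2]=0x84  [3]=0x7d

5a 64 84 7d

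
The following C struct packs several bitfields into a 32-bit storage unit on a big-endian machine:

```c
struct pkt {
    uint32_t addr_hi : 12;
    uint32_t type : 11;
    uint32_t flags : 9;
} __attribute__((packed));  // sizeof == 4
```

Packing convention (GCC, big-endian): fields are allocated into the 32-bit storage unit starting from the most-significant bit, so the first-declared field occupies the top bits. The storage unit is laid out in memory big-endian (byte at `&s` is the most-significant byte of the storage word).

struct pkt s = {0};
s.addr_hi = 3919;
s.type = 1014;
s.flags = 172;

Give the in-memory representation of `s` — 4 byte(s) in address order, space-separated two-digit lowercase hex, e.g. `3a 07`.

f4 f7 ec ac

[20+:12] addr_hi=3919 & 0xfff = 0xf4f; word=0xf4f00000
[9+:11] type=1014 & 0x7ff = 0x3f6; word=0xf4f7ec00
[0+:9] flags=172 & 0x1ff = 0xac; word=0xf4f7ecac
word = 0xf4f7ecac → big-endian bytes:
  [0]=0xf4  [1]=0xf7  [2]=0xec  [3]=0xac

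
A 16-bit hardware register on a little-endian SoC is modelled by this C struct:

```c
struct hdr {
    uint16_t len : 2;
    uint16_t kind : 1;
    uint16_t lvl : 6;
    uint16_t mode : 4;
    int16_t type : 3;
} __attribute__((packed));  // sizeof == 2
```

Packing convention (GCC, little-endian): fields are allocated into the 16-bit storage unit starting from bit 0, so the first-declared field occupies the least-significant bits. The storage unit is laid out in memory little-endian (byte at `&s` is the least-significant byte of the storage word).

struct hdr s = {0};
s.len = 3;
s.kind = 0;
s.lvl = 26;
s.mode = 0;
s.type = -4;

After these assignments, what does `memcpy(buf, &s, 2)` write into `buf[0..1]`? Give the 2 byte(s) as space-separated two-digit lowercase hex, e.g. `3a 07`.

[0+:2] len=3 & 0x3 = 0x3; word=0x0003
[2+:1] kind=0 & 0x1 = 0x0; word=0x0003
[3+:6] lvl=26 & 0x3f = 0x1a; word=0x00d3
[9+:4] mode=0 & 0xf = 0x0; word=0x00d3
[13+:3] type=-4 & 0x7 = 0x4; word=0x80d3
word = 0x80d3 → little-endian bytes:
  [0]=0xd3  [1]=0x80

d3 80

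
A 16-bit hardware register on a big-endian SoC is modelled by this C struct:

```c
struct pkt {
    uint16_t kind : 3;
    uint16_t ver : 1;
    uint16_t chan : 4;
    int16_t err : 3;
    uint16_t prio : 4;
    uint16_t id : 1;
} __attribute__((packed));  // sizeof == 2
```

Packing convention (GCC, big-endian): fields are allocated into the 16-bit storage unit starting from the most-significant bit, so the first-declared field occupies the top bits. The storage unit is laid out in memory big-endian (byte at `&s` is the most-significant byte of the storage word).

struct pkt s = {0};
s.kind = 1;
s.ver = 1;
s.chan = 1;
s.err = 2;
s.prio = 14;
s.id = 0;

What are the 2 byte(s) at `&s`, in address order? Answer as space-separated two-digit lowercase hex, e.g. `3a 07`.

kind:3 = 1 → 0x1 << 13 → word 0x2000
ver:1 = 1 → 0x1 << 12 → word 0x3000
chan:4 = 1 → 0x1 << 8 → word 0x3100
err:3 = 2 → 0x2 << 5 → word 0x3140
prio:4 = 14 → 0xe << 1 → word 0x315c
id:1 = 0 → 0x0 << 0 → word 0x315c
word = 0x315c → big-endian bytes:
  [0]=0x31  [1]=0x5c

31 5c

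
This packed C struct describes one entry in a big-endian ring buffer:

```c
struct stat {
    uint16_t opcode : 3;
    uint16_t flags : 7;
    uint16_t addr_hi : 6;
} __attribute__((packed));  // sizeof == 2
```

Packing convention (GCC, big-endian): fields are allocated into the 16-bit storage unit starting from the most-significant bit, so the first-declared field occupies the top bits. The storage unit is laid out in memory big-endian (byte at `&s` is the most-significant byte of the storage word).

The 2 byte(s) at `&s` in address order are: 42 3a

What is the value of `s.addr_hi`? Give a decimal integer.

[0]=0x42 [1]=0x3a (big-endian) → word 0x423a
opcode:3 @ bit 13 → (0x423a>>13)&0x7 = 0x2
flags:7 @ bit 6 → (0x423a>>6)&0x7f = 0x8
addr_hi:6 @ bit 0 → (0x423a>>0)&0x3f = 0x3a  ←

58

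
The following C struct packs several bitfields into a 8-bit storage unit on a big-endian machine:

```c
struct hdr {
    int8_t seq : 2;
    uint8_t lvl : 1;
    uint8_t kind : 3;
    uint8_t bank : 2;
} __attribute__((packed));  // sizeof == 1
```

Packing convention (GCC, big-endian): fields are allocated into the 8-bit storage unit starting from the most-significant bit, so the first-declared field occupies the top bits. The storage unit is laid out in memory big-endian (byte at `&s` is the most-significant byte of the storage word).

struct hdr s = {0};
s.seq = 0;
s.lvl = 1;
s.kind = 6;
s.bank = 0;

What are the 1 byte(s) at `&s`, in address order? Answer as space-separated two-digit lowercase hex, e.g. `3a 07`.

38

seq:2 = 0 → 0x0 << 6 → word 0x00
lvl:1 = 1 → 0x1 << 5 → word 0x20
kind:3 = 6 → 0x6 << 2 → word 0x38
bank:2 = 0 → 0x0 << 0 → word 0x38
word = 0x38 → big-endian bytes:
  [0]=0x38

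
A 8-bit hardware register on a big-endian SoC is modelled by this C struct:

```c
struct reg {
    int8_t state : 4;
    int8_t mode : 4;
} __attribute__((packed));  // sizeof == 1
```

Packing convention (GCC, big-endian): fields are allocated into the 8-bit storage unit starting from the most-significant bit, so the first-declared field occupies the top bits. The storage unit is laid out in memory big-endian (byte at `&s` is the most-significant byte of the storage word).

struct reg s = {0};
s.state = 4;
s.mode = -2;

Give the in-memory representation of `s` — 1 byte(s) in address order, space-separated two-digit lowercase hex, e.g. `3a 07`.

4e

[4+:4] state=4 & 0xf = 0x4; word=0x40
[0+:4] mode=-2 & 0xf = 0xe; word=0x4e
word = 0x4e → big-endian bytes:
  [0]=0x4e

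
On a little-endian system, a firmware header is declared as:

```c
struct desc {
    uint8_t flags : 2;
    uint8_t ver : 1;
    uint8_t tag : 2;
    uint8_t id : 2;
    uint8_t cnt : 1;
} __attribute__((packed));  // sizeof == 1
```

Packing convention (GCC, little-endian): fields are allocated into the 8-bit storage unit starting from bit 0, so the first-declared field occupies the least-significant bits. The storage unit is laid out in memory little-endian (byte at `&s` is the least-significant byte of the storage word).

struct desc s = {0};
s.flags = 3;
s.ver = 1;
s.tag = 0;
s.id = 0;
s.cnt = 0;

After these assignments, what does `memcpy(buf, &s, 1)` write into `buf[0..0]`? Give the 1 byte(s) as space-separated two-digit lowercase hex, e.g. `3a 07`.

07

flags:2 = 3 → 0x3 << 0 → word 0x03
ver:1 = 1 → 0x1 << 2 → word 0x07
tag:2 = 0 → 0x0 << 3 → word 0x07
id:2 = 0 → 0x0 << 5 → word 0x07
cnt:1 = 0 → 0x0 << 7 → word 0x07
word = 0x07 → little-endian bytes:
  [0]=0x07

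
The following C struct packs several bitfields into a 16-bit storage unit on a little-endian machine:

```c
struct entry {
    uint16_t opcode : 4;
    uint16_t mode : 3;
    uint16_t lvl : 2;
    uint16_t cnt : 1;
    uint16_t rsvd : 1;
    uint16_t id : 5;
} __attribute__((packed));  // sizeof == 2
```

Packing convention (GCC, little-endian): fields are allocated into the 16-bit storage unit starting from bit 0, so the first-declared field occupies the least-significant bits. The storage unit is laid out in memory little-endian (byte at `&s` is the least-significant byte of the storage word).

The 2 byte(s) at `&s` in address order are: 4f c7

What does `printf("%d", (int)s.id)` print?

24

[0]=0x4f [1]=0xc7 (little-endian) → word 0xc74f
opcode:4 @ bit 0 → (0xc74f>>0)&0xf = 0xf
mode:3 @ bit 4 → (0xc74f>>4)&0x7 = 0x4
lvl:2 @ bit 7 → (0xc74f>>7)&0x3 = 0x2
cnt:1 @ bit 9 → (0xc74f>>9)&0x1 = 0x1
rsvd:1 @ bit 10 → (0xc74f>>10)&0x1 = 0x1
id:5 @ bit 11 → (0xc74f>>11)&0x1f = 0x18  ←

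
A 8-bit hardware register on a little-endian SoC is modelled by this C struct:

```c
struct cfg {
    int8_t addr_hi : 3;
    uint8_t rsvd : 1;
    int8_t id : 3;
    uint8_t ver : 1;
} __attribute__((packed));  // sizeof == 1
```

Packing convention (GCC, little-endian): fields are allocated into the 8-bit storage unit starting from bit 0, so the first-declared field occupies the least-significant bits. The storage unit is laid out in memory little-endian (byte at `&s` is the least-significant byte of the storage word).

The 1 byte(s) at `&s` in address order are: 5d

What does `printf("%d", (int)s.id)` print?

-3

[0]=0x5d (little-endian) → word 0x5d
addr_hi [0+:3] = (word>>0) & 0x7 = 5
rsvd [3+:1] = (word>>3) & 0x1 = 1
id [4+:3] = (word>>4) & 0x7 = 5  ←
ver [7+:1] = (word>>7) & 0x1 = 0
id signed 3b, MSB=1: 5 - 8 = -3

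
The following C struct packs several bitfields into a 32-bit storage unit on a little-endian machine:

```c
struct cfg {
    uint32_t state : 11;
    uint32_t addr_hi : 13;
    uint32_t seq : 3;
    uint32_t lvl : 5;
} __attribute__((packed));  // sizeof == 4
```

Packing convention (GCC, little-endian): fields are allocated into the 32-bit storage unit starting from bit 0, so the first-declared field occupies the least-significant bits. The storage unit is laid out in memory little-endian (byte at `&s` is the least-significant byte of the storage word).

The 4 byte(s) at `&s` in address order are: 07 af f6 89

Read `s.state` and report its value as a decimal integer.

[0]=0x07 [1]=0xaf [2]=0xf6 [3]=0x89 (little-endian) → word 0x89f6af07
state [0+:11] = (word>>0) & 0x7ff = 1799  ←
addr_hi [11+:13] = (word>>11) & 0x1fff = 7893
seq [24+:3] = (word>>24) & 0x7 = 1
lvl [27+:5] = (word>>27) & 0x1f = 17

1799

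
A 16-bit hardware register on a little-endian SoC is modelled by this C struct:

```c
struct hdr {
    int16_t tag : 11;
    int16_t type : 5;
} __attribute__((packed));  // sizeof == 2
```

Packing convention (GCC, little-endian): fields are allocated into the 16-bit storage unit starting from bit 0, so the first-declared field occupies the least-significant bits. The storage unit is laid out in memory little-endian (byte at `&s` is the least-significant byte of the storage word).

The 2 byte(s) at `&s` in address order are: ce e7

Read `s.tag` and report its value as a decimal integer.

-50

[0]=0xce [1]=0xe7 (little-endian) → word 0xe7ce
tag:11 @ bit 0 → (0xe7ce>>0)&0x7ff = 0x7ce  ←
type:5 @ bit 11 → (0xe7ce>>11)&0x1f = 0x1c
tag signed 11b, MSB=1: 1998 - 2048 = -50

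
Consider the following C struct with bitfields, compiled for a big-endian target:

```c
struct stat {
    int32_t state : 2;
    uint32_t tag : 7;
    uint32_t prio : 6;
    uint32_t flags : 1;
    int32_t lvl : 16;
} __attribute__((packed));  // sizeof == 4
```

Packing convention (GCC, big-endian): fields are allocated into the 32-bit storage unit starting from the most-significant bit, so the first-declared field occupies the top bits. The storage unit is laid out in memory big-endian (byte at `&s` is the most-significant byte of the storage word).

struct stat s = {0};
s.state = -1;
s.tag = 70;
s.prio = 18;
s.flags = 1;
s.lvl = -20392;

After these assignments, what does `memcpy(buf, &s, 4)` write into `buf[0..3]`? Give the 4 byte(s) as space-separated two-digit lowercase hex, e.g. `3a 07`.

state:2 = -1 → 0x3 << 30 → word 0xc0000000
tag:7 = 70 → 0x46 << 23 → word 0xe3000000
prio:6 = 18 → 0x12 << 17 → word 0xe3240000
flags:1 = 1 → 0x1 << 16 → word 0xe3250000
lvl:16 = -20392 → 0xb058 << 0 → word 0xe325b058
word = 0xe325b058 → big-endian bytes:
  [0]=0xe3  [1]=0x25  [2]=0xb0  [3]=0x58

e3 25 b0 58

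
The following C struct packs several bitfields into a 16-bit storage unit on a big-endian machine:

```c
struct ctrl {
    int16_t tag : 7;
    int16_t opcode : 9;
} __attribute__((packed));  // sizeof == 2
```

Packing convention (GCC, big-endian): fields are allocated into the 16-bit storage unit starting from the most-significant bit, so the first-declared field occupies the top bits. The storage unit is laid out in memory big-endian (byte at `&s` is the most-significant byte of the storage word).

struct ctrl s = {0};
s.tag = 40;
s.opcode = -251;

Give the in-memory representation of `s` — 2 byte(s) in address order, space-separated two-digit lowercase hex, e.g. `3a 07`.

51 05

tag:7 = 40 → 0x28 << 9 → word 0x5000
opcode:9 = -251 → 0x105 << 0 → word 0x5105
word = 0x5105 → big-endian bytes:
  [0]=0x51  [1]=0x05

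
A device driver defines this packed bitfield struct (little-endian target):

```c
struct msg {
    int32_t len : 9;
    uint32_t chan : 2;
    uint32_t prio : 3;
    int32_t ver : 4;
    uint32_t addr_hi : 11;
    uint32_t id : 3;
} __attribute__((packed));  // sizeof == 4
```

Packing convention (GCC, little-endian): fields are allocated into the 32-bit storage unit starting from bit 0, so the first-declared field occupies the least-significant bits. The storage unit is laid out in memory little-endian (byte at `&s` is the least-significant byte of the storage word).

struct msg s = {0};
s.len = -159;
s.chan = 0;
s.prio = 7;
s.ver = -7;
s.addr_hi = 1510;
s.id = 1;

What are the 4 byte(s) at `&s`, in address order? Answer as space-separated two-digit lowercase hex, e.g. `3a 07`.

len:9 = -159 → 0x161 << 0 → word 0x00000161
chan:2 = 0 → 0x0 << 9 → word 0x00000161
prio:3 = 7 → 0x7 << 11 → word 0x00003961
ver:4 = -7 → 0x9 << 14 → word 0x00027961
addr_hi:11 = 1510 → 0x5e6 << 18 → word 0x179a7961
id:3 = 1 → 0x1 << 29 → word 0x379a7961
word = 0x379a7961 → little-endian bytes:
  [0]=0x61  [1]=0x79  [2]=0x9a  [3]=0x37

61 79 9a 37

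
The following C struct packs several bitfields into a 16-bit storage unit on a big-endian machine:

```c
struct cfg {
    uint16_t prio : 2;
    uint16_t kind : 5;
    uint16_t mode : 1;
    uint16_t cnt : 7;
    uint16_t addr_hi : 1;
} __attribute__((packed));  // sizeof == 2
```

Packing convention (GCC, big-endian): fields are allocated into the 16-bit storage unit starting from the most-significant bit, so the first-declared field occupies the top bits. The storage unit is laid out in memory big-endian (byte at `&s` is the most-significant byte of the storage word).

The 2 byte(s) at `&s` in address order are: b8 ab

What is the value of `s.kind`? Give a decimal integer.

[0]=0xb8 [1]=0xab (big-endian) → word 0xb8ab
prio:2 @ bit 14 → (0xb8ab>>14)&0x3 = 0x2
kind:5 @ bit 9 → (0xb8ab>>9)&0x1f = 0x1c  ←
mode:1 @ bit 8 → (0xb8ab>>8)&0x1 = 0x0
cnt:7 @ bit 1 → (0xb8ab>>1)&0x7f = 0x55
addr_hi:1 @ bit 0 → (0xb8ab>>0)&0x1 = 0x1

28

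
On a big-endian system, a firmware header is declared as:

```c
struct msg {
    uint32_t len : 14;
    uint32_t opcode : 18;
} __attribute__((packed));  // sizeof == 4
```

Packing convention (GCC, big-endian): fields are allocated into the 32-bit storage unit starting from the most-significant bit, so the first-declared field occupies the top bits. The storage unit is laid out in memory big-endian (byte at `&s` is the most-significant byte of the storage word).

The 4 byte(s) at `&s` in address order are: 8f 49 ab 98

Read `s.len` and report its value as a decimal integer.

9170

[0]=0x8f [1]=0x49 [2]=0xab [3]=0x98 (big-endian) → word 0x8f49ab98
len:14 @ bit 18 → (0x8f49ab98>>18)&0x3fff = 0x23d2  ←
opcode:18 @ bit 0 → (0x8f49ab98>>0)&0x3ffff = 0x1ab98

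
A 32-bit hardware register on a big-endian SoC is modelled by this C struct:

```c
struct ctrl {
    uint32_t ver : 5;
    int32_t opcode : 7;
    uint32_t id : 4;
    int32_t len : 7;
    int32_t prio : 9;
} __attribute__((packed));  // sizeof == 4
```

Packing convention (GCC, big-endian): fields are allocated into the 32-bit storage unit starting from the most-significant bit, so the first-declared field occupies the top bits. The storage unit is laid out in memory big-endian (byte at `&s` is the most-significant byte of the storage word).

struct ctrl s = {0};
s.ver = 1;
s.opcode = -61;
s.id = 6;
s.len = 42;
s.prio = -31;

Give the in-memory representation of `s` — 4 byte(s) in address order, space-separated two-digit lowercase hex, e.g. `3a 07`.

ver (5b) val=1 bits=0x1 at bit 27: 0x08000000
opcode (7b) val=-61 bits=0x43 at bit 20: 0x0c300000
id (4b) val=6 bits=0x6 at bit 16: 0x0c360000
len (7b) val=42 bits=0x2a at bit 9: 0x0c365400
prio (9b) val=-31 bits=0x1e1 at bit 0: 0x0c3655e1
word = 0x0c3655e1 → big-endian bytes:
  [0]=0x0c  [1]=0x36  [2]=0x55  [3]=0xe1

0c 36 55 e1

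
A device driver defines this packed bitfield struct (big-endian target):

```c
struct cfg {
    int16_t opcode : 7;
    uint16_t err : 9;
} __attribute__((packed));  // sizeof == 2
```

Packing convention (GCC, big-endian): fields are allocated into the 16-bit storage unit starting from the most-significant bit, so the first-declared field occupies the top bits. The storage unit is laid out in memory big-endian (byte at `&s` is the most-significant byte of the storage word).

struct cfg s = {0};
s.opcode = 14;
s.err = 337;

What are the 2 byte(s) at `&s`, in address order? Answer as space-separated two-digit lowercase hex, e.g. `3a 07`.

1d 51

opcode:7 = 14 → 0xe << 9 → word 0x1c00
err:9 = 337 → 0x151 << 0 → word 0x1d51
word = 0x1d51 → big-endian bytes:
  [0]=0x1d  [1]=0x51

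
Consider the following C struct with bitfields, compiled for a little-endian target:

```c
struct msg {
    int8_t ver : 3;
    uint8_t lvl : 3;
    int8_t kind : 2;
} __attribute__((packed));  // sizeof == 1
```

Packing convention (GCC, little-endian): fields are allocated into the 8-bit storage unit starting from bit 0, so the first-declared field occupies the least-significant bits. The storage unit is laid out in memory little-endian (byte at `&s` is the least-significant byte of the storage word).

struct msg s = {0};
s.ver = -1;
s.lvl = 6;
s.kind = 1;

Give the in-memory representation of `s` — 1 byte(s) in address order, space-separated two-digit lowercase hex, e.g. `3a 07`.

ver:3 = -1 → 0x7 << 0 → word 0x07
lvl:3 = 6 → 0x6 << 3 → word 0x37
kind:2 = 1 → 0x1 << 6 → word 0x77
word = 0x77 → little-endian bytes:
  [0]=0x77

77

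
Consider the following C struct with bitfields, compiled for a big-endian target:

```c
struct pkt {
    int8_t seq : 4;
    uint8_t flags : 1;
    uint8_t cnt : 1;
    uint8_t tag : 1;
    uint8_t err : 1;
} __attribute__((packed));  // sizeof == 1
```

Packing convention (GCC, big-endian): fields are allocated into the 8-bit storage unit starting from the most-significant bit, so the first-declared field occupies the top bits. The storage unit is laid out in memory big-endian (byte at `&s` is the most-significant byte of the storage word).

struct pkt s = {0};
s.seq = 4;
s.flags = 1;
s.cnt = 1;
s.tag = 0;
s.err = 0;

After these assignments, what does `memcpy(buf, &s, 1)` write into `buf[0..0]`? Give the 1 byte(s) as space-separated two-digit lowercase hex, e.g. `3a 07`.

seq (4b) val=4 bits=0x4 at bit 4: 0x40
flags (1b) val=1 bits=0x1 at bit 3: 0x48
cnt (1b) val=1 bits=0x1 at bit 2: 0x4c
tag (1b) val=0 bits=0x0 at bit 1: 0x4c
err (1b) val=0 bits=0x0 at bit 0: 0x4c
word = 0x4c → big-endian bytes:
  [0]=0x4c

4c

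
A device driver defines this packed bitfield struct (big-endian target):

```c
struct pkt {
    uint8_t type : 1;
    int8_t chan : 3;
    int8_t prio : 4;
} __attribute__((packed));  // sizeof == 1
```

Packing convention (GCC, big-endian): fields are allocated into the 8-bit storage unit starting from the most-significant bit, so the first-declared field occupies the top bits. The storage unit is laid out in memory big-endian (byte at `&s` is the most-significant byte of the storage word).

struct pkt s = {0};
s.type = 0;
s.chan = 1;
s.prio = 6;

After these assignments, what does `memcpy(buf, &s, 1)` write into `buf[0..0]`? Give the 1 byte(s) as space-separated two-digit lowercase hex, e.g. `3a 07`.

16

type (1b) val=0 bits=0x0 at bit 7: 0x00
chan (3b) val=1 bits=0x1 at bit 4: 0x10
prio (4b) val=6 bits=0x6 at bit 0: 0x16
word = 0x16 → big-endian bytes:
  [0]=0x16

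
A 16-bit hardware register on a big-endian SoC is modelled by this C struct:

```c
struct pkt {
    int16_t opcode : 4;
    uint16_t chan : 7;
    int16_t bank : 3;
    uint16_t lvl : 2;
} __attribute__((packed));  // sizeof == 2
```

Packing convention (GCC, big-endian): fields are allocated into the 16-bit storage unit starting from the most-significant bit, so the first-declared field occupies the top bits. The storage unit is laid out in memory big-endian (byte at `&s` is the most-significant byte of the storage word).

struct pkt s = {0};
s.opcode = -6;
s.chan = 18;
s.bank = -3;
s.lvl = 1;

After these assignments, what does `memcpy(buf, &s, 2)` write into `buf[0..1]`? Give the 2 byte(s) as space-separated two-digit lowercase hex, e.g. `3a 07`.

opcode (4b) val=-6 bits=0xa at bit 12: 0xa000
chan (7b) val=18 bits=0x12 at bit 5: 0xa240
bank (3b) val=-3 bits=0x5 at bit 2: 0xa254
lvl (2b) val=1 bits=0x1 at bit 0: 0xa255
word = 0xa255 → big-endian bytes:
  [0]=0xa2  [1]=0x55

a2 55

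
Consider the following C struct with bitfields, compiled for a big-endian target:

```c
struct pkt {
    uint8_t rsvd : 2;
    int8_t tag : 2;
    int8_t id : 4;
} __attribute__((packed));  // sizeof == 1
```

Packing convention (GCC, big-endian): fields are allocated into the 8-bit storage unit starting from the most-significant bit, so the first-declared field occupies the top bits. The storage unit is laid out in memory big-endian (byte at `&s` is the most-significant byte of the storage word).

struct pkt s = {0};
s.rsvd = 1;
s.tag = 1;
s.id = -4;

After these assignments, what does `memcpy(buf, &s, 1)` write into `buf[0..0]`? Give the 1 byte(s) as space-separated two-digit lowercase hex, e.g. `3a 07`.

5c

rsvd (2b) val=1 bits=0x1 at bit 6: 0x40
tag (2b) val=1 bits=0x1 at bit 4: 0x50
id (4b) val=-4 bits=0xc at bit 0: 0x5c
word = 0x5c → big-endian bytes:
  [0]=0x5c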